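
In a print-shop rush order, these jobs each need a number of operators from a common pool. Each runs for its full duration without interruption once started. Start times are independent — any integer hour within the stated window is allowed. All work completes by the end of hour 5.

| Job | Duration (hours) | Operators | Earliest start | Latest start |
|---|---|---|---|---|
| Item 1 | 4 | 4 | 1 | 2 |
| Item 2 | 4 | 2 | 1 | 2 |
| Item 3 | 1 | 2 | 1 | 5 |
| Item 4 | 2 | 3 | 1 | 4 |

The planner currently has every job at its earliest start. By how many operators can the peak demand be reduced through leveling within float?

2

Early-start peak: h1:11  h2:9  h3:6  h4:6  h5:0 ⇒ 11.
Leveled (Item 1@1, Item 2@1, Item 3@1, Item 4@2): h1:8  h2:9  h3:9  h4:6  h5:0 ⇒ 9.
Reduction 11 − 9 = 2.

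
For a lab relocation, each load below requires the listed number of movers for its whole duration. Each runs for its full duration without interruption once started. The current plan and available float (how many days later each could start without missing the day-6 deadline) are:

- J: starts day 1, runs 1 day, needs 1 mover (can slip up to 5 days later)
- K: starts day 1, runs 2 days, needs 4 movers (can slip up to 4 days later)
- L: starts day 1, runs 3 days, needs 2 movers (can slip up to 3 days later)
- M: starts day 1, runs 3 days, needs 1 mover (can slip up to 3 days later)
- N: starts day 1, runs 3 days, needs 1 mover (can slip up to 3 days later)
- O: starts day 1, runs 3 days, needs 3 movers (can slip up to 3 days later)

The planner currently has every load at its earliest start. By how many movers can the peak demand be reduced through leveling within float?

6

Early-start peak: d1:12  d2:11  d3:7  d4:0  d5:0  d6:0 ⇒ 12.
Leveled (J@1, K@1, L@3, M@1, N@2, O@4): d1:6  d2:6  d3:4  d4:6  d5:5  d6:3 ⇒ 6.
Reduction 12 − 6 = 6.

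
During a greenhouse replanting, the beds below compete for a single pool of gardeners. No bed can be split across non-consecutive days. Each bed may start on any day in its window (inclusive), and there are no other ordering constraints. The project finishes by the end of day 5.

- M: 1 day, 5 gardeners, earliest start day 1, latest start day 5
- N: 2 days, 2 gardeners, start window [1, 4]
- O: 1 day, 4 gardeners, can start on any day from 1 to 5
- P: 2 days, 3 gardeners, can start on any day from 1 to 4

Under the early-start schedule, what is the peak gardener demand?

Early-start schedule: M@1, N@1, O@1, P@1.
Load per day: day 1: 14, day 2: 5, day 3: 0, day 4: 0, day 5: 0.
Peak is 14.

14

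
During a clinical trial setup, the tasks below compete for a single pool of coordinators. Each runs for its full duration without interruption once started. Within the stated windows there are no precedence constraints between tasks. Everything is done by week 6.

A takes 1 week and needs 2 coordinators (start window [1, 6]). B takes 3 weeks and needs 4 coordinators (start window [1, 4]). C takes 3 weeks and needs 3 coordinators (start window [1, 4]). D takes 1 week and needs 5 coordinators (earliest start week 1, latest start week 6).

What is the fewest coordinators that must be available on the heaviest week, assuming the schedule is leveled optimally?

7

Early-start (A@1, B@1, C@1, D@1) gives peak 14: w1:14  w2:7  w3:7  w4:0  w5:0  w6:0.
Shift C→2, D→5.
Schedule A@1, B@1, C@2, D@5: w1:6  w2:7  w3:7  w4:3  w5:5  w6:0 — peak 7.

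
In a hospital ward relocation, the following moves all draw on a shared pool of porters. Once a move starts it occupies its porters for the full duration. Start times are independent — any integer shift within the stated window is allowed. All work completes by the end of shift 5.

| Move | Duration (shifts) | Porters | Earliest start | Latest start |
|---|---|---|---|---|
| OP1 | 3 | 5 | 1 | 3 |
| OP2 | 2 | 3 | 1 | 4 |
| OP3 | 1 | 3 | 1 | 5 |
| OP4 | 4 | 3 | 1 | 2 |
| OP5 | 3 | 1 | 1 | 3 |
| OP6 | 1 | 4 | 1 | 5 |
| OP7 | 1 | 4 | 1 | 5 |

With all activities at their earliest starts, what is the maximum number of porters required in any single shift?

Early-start schedule: OP1@1, OP2@1, OP3@1, OP4@1, OP5@1, OP6@1, OP7@1.
Load per shift: shift 1: 23, shift 2: 12, shift 3: 9, shift 4: 3, shift 5: 0.
Peak is 23.

23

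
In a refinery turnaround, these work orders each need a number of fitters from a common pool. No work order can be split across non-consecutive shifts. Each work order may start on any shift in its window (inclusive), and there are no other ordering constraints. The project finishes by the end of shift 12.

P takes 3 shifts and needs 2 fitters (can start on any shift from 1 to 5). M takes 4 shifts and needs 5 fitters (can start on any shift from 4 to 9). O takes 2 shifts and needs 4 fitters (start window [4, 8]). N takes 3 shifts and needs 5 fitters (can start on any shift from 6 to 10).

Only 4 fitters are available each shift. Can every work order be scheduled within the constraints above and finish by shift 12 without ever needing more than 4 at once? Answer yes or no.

no

Total fitter-shifts = 49; over 12 shifts the average is 49/12 > 4, so some shift must exceed 4.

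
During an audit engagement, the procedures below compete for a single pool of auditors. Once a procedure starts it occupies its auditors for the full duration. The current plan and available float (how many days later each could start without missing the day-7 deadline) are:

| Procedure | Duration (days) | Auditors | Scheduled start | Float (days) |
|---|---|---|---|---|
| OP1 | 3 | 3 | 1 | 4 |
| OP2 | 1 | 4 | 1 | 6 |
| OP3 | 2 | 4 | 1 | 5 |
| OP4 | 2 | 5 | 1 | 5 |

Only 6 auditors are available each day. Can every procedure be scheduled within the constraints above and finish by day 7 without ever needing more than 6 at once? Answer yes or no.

no

The minimum achievable peak is 7; 6 < 7, so no feasible schedule stays within the cap.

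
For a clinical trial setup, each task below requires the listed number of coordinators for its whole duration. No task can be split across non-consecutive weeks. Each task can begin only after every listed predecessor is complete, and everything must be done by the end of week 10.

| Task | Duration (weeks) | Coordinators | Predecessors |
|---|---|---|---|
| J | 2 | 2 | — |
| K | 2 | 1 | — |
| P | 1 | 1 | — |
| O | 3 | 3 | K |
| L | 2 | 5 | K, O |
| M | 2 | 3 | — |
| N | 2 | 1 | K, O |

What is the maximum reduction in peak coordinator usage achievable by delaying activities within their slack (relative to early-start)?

Early-start peak: w1:7  w2:6  w3:3  w4:3  w5:3  w6:6  w7:6  w8:0  w9:0  w10:0 ⇒ 7.
Leveled (J@1, K@1, P@1, O@3, L@6, M@8, N@8): w1:4  w2:3  w3:3  w4:3  w5:3  w6:5  w7:5  w8:4  w9:4  w10:0 ⇒ 5.
Reduction 7 − 5 = 2.

2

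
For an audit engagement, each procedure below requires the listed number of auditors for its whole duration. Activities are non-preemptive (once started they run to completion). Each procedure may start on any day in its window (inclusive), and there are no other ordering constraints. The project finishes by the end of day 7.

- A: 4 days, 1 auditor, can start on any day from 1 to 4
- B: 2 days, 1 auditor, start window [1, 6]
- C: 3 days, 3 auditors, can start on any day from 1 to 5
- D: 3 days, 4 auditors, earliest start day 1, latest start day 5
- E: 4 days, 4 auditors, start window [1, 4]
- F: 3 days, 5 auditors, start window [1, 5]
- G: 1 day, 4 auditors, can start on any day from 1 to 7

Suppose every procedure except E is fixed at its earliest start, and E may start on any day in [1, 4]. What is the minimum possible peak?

18

E@1: d1:22  d2:18  d3:17  d4:5  d5:0  d6:0  d7:0 → peak 22
E@2: d1:18  d2:18  d3:17  d4:5  d5:4  d6:0  d7:0 → peak 18
E@3: d1:18  d2:14  d3:17  d4:5  d5:4  d6:4  d7:0 → peak 18
E@4: d1:18  d2:14  d3:13  d4:5  d5:4  d6:4  d7:4 → peak 18
Best is E@2, peak 18.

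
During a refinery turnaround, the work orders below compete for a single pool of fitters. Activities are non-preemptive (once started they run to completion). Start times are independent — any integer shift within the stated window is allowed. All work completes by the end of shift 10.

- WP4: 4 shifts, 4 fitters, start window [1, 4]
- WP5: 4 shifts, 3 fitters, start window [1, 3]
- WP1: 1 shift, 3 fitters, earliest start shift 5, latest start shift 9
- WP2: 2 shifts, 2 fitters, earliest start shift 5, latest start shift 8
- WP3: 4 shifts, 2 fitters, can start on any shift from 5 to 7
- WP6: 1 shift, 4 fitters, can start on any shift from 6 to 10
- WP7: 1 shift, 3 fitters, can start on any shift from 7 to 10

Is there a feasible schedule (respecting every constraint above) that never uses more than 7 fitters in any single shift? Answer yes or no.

yes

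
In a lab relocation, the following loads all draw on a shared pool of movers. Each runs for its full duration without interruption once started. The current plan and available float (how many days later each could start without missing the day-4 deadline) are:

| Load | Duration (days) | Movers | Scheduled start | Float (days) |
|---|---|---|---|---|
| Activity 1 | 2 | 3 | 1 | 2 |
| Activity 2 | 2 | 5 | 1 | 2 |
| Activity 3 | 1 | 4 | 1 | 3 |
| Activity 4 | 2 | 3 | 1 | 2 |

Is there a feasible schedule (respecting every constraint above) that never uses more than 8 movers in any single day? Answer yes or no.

yes

Schedule Activity 1@1, Activity 2@1, Activity 3@3, Activity 4@3: d1:8  d2:8  d3:7  d4:3 — peak 8 ≤ 8.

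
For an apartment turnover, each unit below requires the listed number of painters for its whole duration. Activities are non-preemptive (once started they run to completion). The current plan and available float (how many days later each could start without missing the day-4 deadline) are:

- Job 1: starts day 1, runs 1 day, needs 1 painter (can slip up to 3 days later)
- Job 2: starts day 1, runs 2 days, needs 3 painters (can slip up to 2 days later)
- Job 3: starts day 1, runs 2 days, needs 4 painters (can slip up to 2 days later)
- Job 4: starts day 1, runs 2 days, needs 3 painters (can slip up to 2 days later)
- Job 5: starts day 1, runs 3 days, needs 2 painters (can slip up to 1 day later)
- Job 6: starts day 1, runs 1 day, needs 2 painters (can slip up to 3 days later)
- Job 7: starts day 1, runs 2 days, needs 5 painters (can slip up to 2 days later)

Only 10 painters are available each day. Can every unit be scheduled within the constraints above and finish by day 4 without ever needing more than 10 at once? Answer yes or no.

yes

Schedule Job 1@1, Job 2@1, Job 3@1, Job 4@3, Job 5@1, Job 6@4, Job 7@3: d1:10  d2:9  d3:10  d4:10 — peak 10 ≤ 10.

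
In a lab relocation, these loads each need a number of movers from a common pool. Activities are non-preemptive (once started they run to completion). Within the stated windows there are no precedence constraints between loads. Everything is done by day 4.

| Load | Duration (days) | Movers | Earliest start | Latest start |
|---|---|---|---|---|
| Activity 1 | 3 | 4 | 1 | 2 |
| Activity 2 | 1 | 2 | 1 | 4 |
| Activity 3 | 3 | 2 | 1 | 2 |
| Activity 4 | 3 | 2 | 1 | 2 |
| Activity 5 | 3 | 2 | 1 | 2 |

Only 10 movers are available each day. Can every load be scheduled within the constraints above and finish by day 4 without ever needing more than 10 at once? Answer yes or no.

Schedule Activity 1@1, Activity 2@1, Activity 3@1, Activity 4@1, Activity 5@2: d1:10  d2:10  d3:10  d4:2 — peak 10 ≤ 10.

yes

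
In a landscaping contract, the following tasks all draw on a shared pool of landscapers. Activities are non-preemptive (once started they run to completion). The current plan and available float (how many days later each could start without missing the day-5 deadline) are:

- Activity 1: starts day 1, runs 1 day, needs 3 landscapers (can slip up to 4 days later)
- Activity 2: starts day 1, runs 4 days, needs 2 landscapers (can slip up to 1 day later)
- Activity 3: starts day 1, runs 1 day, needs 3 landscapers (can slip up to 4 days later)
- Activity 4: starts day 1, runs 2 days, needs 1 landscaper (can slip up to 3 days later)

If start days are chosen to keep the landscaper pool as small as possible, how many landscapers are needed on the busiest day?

Early-start (Activity 1@1, Activity 2@1, Activity 3@1, Activity 4@1) gives peak 9: d1:9  d2:3  d3:2  d4:2  d5:0.
Shift Activity 3→2, Activity 4→3.
Schedule Activity 1@1, Activity 2@1, Activity 3@2, Activity 4@3: d1:5  d2:5  d3:3  d4:3  d5:0 — peak 5.

5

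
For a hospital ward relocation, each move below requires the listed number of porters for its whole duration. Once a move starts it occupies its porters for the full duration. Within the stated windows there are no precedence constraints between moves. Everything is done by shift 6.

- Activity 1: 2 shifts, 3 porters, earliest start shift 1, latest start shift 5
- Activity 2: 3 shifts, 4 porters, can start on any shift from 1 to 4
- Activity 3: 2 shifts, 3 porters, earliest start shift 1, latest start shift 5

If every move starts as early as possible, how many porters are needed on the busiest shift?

10

Early-start schedule: Activity 1@1, Activity 2@1, Activity 3@1.
Load per shift: shift 1: 10, shift 2: 10, shift 3: 4, shift 4: 0, shift 5: 0, shift 6: 0.
Peak is 10.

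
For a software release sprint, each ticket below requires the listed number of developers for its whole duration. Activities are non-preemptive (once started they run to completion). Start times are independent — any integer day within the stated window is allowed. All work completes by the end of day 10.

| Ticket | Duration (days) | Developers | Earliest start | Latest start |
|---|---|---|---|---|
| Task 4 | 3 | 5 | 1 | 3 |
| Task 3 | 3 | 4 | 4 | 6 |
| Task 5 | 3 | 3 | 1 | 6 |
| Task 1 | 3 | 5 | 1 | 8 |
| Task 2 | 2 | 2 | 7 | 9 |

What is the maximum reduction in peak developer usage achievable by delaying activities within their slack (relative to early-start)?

6

Early-start peak: d1:13  d2:13  d3:13  d4:4  d5:4  d6:4  d7:2  d8:2  d9:0  d10:0 ⇒ 13.
Leveled (Task 4@1, Task 3@4, Task 5@4, Task 1@7, Task 2@7): d1:5  d2:5  d3:5  d4:7  d5:7  d6:7  d7:7  d8:7  d9:5  d10:0 ⇒ 7.
Reduction 13 − 7 = 6.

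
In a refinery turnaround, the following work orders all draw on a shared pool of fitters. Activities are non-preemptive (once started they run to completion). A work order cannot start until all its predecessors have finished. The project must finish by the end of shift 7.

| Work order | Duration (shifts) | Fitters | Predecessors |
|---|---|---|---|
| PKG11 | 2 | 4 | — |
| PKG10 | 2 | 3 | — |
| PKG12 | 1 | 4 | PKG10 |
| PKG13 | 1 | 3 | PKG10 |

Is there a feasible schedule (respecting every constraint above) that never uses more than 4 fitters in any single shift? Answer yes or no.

Schedule PKG11@1, PKG10@3, PKG12@5, PKG13@6: s1:4  s2:4  s3:3  s4:3  s5:4  s6:3  s7:0 — peak 4 ≤ 4.

yes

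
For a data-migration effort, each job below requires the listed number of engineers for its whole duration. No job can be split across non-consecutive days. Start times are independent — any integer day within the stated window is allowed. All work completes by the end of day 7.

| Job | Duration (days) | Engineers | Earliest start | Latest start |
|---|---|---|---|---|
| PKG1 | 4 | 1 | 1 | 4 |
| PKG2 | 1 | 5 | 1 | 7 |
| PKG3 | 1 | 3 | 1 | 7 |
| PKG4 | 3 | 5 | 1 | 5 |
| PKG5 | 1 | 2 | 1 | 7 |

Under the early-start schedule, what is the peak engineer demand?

16

Early-start schedule: PKG1@1, PKG2@1, PKG3@1, PKG4@1, PKG5@1.
Load per day: day 1: 16, day 2: 6, day 3: 6, day 4: 1, day 5: 0, day 6: 0, day 7: 0.
Peak is 16.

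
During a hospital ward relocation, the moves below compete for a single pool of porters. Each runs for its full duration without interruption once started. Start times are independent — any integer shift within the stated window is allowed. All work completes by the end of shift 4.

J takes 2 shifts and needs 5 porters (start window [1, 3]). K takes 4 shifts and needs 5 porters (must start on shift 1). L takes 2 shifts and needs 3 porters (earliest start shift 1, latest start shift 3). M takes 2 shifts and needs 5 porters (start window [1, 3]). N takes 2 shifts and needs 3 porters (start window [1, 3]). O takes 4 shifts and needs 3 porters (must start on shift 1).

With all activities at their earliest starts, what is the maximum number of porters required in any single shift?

24

Early-start schedule: J@1, K@1, L@1, M@1, N@1, O@1.
Load per shift: shift 1: 24, shift 2: 24, shift 3: 8, shift 4: 8.
Peak is 24.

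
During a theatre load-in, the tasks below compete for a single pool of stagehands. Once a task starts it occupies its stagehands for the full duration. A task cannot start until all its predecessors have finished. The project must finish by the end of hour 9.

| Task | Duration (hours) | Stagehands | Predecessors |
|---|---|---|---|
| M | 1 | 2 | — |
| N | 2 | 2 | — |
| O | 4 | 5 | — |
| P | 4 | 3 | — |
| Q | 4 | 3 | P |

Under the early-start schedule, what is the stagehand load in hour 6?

3

At early start, hour 6 has: Q.
Demand: 3 = 3.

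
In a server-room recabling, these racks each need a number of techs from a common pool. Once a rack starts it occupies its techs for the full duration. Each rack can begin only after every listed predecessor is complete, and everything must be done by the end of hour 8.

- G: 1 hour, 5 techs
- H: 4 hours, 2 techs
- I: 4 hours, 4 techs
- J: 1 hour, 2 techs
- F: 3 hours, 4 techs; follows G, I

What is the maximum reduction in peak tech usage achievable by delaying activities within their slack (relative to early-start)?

Early-start peak: h1:13  h2:6  h3:6  h4:6  h5:4  h6:4  h7:4  h8:0 ⇒ 13.
Leveled (G@1, H@2, I@2, J@6, F@6): h1:5  h2:6  h3:6  h4:6  h5:6  h6:6  h7:4  h8:4 ⇒ 6.
Reduction 13 − 6 = 7.

7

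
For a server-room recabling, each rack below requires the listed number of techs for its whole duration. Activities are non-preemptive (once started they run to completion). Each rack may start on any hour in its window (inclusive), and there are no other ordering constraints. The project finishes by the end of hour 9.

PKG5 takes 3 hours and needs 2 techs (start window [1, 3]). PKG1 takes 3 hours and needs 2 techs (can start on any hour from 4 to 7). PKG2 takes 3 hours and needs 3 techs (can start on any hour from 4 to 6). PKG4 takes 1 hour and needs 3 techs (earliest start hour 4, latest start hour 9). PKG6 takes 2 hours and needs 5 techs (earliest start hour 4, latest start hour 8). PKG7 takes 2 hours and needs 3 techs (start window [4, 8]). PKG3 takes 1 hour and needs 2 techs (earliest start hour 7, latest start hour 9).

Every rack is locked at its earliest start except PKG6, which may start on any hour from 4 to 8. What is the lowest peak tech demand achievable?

PKG6@4: h1:2  h2:2  h3:2  h4:16  h5:13  h6:5  h7:2  h8:0  h9:0 → peak 16
PKG6@5: h1:2  h2:2  h3:2  h4:11  h5:13  h6:10  h7:2  h8:0  h9:0 → peak 13
PKG6@6: h1:2  h2:2  h3:2  h4:11  h5:8  h6:10  h7:7  h8:0  h9:0 → peak 11
PKG6@7: h1:2  h2:2  h3:2  h4:11  h5:8  h6:5  h7:7  h8:5  h9:0 → peak 11
PKG6@8: h1:2  h2:2  h3:2  h4:11  h5:8  h6:5  h7:2  h8:5  h9:5 → peak 11
Best is PKG6@6, peak 11.

11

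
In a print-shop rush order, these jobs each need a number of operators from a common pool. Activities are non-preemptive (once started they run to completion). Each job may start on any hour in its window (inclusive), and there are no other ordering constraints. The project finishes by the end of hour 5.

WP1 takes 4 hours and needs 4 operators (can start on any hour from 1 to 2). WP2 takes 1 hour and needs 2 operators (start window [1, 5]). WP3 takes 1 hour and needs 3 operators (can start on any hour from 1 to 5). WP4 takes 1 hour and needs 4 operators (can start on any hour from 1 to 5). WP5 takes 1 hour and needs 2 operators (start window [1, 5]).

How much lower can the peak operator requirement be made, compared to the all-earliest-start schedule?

Early-start peak: h1:15  h2:4  h3:4  h4:4  h5:0 ⇒ 15.
Leveled (WP1@1, WP2@1, WP3@2, WP4@5, WP5@3): h1:6  h2:7  h3:6  h4:4  h5:4 ⇒ 7.
Reduction 15 − 7 = 8.

8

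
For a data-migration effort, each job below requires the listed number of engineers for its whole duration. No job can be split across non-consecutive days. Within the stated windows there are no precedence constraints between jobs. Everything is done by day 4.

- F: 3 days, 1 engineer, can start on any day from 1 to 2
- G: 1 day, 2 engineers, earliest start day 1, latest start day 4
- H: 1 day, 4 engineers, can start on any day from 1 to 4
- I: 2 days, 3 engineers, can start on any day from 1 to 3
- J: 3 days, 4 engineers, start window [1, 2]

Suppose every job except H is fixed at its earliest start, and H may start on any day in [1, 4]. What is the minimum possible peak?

H@1: d1:14  d2:8  d3:5  d4:0 → peak 14
H@2: d1:10  d2:12  d3:5  d4:0 → peak 12
H@3: d1:10  d2:8  d3:9  d4:0 → peak 10
H@4: d1:10  d2:8  d3:5  d4:4 → peak 10
Best is H@3, peak 10.

10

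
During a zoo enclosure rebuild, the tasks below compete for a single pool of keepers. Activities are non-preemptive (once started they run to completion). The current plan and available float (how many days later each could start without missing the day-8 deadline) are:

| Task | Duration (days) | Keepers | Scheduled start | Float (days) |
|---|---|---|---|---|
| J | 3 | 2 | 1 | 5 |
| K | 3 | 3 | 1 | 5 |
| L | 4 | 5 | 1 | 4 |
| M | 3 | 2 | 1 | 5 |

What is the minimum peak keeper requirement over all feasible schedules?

7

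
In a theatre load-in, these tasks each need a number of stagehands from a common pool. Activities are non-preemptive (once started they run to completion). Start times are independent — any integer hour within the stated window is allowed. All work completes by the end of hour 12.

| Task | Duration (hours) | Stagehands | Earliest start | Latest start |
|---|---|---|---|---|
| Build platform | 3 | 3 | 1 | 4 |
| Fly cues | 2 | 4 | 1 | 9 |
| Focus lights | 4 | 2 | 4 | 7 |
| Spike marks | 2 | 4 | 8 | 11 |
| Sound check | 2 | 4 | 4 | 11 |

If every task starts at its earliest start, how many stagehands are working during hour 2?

At early start, hour 2 has: Build platform, Fly cues.
Demand: 3 + 4 = 7.

7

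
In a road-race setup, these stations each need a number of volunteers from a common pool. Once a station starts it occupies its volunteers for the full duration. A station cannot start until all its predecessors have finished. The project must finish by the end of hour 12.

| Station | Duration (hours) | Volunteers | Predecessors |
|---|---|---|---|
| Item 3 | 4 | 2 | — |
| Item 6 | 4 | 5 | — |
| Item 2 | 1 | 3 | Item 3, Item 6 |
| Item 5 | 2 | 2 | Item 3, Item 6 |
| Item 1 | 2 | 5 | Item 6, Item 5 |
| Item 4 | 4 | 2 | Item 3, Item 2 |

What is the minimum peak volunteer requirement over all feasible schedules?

7

Schedule Item 3@1, Item 6@1, Item 2@5, Item 5@5, Item 1@7, Item 4@6: h1:7  h2:7  h3:7  h4:7  h5:5  h6:4  h7:7  h8:7  h9:2  h10:0  h11:0  h12:0 — peak 7.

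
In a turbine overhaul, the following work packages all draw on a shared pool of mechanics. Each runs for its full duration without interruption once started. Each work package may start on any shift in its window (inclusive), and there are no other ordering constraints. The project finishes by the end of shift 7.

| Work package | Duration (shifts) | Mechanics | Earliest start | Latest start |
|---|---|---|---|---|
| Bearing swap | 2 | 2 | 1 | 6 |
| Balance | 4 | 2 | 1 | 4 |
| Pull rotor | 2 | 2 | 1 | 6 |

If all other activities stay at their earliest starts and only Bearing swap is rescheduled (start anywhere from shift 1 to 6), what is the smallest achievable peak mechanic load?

4

Bearing swap@1: s1:6  s2:6  s3:2  s4:2  s5:0  s6:0  s7:0 → peak 6
Bearing swap@2: s1:4  s2:6  s3:4  s4:2  s5:0  s6:0  s7:0 → peak 6
Bearing swap@3: s1:4  s2:4  s3:4  s4:4  s5:0  s6:0  s7:0 → peak 4
Bearing swap@4: s1:4  s2:4  s3:2  s4:4  s5:2  s6:0  s7:0 → peak 4
Bearing swap@5: s1:4  s2:4  s3:2  s4:2  s5:2  s6:2  s7:0 → peak 4
Bearing swap@6: s1:4  s2:4  s3:2  s4:2  s5:0  s6:2  s7:2 → peak 4
Best is Bearing swap@3, peak 4.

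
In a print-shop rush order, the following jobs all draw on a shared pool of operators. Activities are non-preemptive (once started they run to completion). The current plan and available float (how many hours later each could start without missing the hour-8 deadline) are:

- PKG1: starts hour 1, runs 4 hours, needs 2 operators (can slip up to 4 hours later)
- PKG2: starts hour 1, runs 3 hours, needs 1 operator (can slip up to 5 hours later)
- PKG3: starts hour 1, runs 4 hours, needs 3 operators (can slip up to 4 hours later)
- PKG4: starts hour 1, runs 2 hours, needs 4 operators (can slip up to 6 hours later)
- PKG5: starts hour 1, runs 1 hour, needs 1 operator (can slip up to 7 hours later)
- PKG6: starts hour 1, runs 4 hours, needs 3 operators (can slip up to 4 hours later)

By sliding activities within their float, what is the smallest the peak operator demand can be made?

7

Early-start (PKG1@1, PKG2@1, PKG3@1, PKG4@1, PKG5@1, PKG6@1) gives peak 14: h1:14  h2:13  h3:9  h4:8  h5:0  h6:0  h7:0  h8:0.
Shift PKG4→5, PKG6→5.
Schedule PKG1@1, PKG2@1, PKG3@1, PKG4@5, PKG5@1, PKG6@5: h1:7  h2:6  h3:6  h4:5  h5:7  h6:7  h7:3  h8:3 — peak 7.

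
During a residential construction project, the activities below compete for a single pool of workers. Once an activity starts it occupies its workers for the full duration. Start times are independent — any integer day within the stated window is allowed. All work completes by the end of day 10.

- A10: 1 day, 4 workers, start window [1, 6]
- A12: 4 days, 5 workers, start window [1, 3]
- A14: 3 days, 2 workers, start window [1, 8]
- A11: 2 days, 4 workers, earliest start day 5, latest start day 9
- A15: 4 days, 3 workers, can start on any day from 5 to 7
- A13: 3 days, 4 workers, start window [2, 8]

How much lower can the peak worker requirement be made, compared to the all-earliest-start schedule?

4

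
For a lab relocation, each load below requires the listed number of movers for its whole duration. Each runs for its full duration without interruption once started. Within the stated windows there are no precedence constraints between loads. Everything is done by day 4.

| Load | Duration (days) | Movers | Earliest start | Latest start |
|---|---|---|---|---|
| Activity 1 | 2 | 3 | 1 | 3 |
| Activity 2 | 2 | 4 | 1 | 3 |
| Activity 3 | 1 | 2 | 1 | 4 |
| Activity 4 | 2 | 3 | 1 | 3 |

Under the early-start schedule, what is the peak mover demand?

Early-start schedule: Activity 1@1, Activity 2@1, Activity 3@1, Activity 4@1.
Load per day: day 1: 12, day 2: 10, day 3: 0, day 4: 0.
Peak is 12.

12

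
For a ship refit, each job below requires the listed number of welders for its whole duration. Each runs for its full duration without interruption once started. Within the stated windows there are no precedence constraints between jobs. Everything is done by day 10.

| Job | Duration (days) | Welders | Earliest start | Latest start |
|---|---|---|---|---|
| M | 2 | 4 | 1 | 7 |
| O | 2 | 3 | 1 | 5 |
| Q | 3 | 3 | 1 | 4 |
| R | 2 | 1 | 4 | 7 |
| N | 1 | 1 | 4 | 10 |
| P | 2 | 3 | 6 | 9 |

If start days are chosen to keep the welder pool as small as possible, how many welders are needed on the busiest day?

4

Early-start (M@1, O@1, Q@1, R@4, N@4, P@6) gives peak 10: d1:10  d2:10  d3:3  d4:2  d5:1  d6:3  d7:3  d8:0  d9:0  d10:0.
Shift M→6, Q→3, N→8, P→8.
Schedule M@6, O@1, Q@3, R@4, N@8, P@8: d1:3  d2:3  d3:3  d4:4  d5:4  d6:4  d7:4  d8:4  d9:3  d10:0 — peak 4.
Total welder-days = 32 over 10 days ⇒ peak ≥ ⌈32/10⌉ = 4, so 4 is optimal.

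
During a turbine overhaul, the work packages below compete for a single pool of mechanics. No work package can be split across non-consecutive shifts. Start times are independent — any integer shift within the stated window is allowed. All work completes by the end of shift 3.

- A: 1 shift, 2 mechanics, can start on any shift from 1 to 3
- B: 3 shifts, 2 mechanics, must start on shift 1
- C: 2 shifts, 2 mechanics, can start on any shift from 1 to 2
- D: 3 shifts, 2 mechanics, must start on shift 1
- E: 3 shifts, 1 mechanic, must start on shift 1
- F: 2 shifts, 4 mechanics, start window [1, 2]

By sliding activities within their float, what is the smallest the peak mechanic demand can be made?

Early-start (A@1, B@1, C@1, D@1, E@1, F@1) gives peak 13: s1:13  s2:11  s3:5.
Shift F→2.
Schedule A@1, B@1, C@1, D@1, E@1, F@2: s1:9  s2:11  s3:9 — peak 11.
No arrangement of the 12 feasible schedules does better.

11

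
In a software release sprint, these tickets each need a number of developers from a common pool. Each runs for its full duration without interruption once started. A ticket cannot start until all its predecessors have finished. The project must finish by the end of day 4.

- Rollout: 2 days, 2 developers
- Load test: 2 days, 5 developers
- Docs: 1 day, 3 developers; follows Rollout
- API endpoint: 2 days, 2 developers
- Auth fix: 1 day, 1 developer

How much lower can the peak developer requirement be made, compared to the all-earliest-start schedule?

3

Early-start peak: d1:10  d2:9  d3:3  d4:0 ⇒ 10.
Leveled (Rollout@1, Load test@1, Docs@3, API endpoint@3, Auth fix@3): d1:7  d2:7  d3:6  d4:2 ⇒ 7.
Reduction 10 − 7 = 3.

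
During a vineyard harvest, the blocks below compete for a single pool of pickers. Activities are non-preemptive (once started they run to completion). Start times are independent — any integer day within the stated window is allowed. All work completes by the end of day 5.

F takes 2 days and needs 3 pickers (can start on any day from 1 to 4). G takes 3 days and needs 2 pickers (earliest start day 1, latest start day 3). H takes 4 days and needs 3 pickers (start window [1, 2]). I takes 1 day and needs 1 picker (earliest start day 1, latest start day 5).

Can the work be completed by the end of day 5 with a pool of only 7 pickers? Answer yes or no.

yes

Schedule F@1, G@3, H@1, I@3: d1:6  d2:6  d3:6  d4:5  d5:2 — peak 6 ≤ 7.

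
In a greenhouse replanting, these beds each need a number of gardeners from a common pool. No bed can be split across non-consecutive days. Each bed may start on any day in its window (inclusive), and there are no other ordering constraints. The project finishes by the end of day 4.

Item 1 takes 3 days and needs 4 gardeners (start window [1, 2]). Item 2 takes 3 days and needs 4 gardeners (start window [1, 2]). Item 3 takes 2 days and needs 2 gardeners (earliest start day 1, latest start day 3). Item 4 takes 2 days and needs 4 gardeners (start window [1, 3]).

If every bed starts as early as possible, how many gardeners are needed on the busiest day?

Early-start schedule: Item 1@1, Item 2@1, Item 3@1, Item 4@1.
Load per day: day 1: 14, day 2: 14, day 3: 8, day 4: 0.
Peak is 14.

14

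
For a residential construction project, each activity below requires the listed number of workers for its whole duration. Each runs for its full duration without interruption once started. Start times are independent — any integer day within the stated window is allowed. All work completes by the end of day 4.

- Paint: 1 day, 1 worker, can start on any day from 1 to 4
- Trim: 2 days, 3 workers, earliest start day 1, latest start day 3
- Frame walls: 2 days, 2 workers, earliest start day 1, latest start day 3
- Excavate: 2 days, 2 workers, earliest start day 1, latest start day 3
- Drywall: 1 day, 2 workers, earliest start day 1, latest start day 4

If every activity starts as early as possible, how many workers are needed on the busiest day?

Early-start schedule: Paint@1, Trim@1, Frame walls@1, Excavate@1, Drywall@1.
Load per day: day 1: 10, day 2: 7, day 3: 0, day 4: 0.
Peak is 10.

10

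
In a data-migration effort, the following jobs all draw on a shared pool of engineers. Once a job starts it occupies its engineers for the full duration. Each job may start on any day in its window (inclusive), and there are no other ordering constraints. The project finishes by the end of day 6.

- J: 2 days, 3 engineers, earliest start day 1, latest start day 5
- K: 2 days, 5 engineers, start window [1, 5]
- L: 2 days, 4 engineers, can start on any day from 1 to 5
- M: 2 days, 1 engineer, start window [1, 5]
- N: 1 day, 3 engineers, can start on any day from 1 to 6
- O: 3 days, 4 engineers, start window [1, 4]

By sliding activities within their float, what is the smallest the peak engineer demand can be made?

8

Early-start (J@1, K@1, L@1, M@1, N@1, O@1) gives peak 20: d1:20  d2:17  d3:4  d4:0  d5:0  d6:0.
Shift L→3, M→5, N→3, O→4.
Schedule J@1, K@1, L@3, M@5, N@3, O@4: d1:8  d2:8  d3:7  d4:8  d5:5  d6:5 — peak 8.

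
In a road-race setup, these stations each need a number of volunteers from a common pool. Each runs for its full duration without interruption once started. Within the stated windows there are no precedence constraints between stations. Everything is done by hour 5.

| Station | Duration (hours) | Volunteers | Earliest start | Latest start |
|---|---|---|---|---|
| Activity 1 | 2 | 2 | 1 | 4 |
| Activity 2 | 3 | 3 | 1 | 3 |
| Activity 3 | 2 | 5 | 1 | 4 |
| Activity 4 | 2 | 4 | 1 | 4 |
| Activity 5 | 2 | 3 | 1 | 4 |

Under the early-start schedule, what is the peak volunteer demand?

Early-start schedule: Activity 1@1, Activity 2@1, Activity 3@1, Activity 4@1, Activity 5@1.
Load per hour: hour 1: 17, hour 2: 17, hour 3: 3, hour 4: 0, hour 5: 0.
Peak is 17.

17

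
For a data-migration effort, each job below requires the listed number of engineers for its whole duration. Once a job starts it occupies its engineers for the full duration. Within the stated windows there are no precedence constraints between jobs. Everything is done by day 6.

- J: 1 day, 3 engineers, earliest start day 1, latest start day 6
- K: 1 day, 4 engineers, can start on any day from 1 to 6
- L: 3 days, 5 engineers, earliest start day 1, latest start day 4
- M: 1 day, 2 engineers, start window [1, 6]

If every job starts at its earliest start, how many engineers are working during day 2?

5

At early start, day 2 has: L.
Demand: 5 = 5.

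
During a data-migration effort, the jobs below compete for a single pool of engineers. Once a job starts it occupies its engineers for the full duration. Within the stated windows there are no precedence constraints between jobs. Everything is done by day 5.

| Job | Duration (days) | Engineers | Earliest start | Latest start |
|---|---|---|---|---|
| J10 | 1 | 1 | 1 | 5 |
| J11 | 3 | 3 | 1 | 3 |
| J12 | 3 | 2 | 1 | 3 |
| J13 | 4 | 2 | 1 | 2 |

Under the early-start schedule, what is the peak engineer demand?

8

Early-start schedule: J10@1, J11@1, J12@1, J13@1.
Load per day: day 1: 8, day 2: 7, day 3: 7, day 4: 2, day 5: 0.
Peak is 8.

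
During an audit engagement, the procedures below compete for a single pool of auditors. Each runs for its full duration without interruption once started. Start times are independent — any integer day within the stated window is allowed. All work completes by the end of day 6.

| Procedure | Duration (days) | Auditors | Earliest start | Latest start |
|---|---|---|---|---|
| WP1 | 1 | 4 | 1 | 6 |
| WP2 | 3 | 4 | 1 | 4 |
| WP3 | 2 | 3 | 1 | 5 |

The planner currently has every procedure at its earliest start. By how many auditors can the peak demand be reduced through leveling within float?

Early-start peak: d1:11  d2:7  d3:4  d4:0  d5:0  d6:0 ⇒ 11.
Leveled (WP1@1, WP2@2, WP3@5): d1:4  d2:4  d3:4  d4:4  d5:3  d6:3 ⇒ 4.
Reduction 11 − 4 = 7.

7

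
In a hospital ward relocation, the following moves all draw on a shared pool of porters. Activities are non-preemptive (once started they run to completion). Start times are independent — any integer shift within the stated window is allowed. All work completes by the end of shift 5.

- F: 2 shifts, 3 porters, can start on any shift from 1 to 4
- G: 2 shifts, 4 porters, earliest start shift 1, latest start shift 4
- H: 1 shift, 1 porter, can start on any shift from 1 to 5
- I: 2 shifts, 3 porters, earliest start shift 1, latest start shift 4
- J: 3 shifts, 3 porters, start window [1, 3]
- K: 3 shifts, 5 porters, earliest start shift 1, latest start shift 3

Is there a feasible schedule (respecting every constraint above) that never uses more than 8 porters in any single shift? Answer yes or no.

no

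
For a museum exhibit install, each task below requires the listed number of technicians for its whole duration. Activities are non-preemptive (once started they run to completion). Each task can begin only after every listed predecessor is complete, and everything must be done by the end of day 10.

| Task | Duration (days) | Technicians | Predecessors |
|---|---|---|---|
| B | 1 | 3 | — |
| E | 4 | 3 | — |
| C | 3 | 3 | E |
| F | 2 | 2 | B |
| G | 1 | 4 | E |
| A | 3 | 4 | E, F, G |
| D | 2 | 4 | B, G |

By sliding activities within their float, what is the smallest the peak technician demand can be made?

Early-start (B@1, E@1, C@5, F@2, G@5, A@6, D@6) gives peak 11: d1:6  d2:5  d3:5  d4:3  d5:7  d6:11  d7:11  d8:4  d9:0  d10:0.
Shift D→9.
Schedule B@1, E@1, C@5, F@2, G@5, A@6, D@9: d1:6  d2:5  d3:5  d4:3  d5:7  d6:7  d7:7  d8:4  d9:4  d10:4 — peak 7.

7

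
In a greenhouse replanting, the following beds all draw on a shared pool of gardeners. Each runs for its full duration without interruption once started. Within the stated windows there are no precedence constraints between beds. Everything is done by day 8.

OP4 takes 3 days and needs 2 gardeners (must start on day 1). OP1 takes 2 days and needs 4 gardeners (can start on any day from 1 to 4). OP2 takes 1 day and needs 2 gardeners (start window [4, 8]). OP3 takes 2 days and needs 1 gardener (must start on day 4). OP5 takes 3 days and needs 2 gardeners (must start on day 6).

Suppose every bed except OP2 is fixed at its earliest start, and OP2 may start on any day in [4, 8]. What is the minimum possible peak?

6

OP2@4: d1:6  d2:6  d3:2  d4:3  d5:1  d6:2  d7:2  d8:2 → peak 6
OP2@5: d1:6  d2:6  d3:2  d4:1  d5:3  d6:2  d7:2  d8:2 → peak 6
OP2@6: d1:6  d2:6  d3:2  d4:1  d5:1  d6:4  d7:2  d8:2 → peak 6
OP2@7: d1:6  d2:6  d3:2  d4:1  d5:1  d6:2  d7:4  d8:2 → peak 6
OP2@8: d1:6  d2:6  d3:2  d4:1  d5:1  d6:2  d7:2  d8:4 → peak 6
Best is OP2@4, peak 6.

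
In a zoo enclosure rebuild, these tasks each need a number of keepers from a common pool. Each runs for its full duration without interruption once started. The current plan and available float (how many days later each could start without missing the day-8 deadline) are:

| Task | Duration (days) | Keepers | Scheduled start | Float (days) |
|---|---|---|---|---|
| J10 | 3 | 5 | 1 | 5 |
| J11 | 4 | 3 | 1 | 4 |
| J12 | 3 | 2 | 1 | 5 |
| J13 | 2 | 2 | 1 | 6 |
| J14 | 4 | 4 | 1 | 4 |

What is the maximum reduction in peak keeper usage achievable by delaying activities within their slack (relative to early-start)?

Early-start peak: d1:16  d2:16  d3:14  d4:7  d5:0  d6:0  d7:0  d8:0 ⇒ 16.
Leveled (J10@1, J11@1, J12@4, J13@4, J14@5): d1:8  d2:8  d3:8  d4:7  d5:8  d6:6  d7:4  d8:4 ⇒ 8.
Reduction 16 − 8 = 8.

8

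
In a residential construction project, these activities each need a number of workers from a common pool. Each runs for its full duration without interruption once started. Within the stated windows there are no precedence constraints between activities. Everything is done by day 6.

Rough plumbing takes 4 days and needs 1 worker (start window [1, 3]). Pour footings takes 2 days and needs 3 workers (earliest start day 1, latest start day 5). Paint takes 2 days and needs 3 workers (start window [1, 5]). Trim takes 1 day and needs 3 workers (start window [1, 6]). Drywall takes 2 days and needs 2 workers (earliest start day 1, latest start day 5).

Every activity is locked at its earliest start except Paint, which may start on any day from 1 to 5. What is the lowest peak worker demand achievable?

Paint@1: d1:12  d2:9  d3:1  d4:1  d5:0  d6:0 → peak 12
Paint@2: d1:9  d2:9  d3:4  d4:1  d5:0  d6:0 → peak 9
Paint@3: d1:9  d2:6  d3:4  d4:4  d5:0  d6:0 → peak 9
Paint@4: d1:9  d2:6  d3:1  d4:4  d5:3  d6:0 → peak 9
Paint@5: d1:9  d2:6  d3:1  d4:1  d5:3  d6:3 → peak 9
Best is Paint@2, peak 9.

9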